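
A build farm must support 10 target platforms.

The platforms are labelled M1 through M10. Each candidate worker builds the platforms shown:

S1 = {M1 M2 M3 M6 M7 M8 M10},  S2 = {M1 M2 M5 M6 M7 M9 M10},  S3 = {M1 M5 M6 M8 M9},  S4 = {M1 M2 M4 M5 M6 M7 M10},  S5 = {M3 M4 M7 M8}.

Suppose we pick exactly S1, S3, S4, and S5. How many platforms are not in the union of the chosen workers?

0

Union of S1, S3, S4, S5 = {M1, M2, M3, M4, M5, M6, M7, M8, M9, M10} — that's every platform, so 0 are uncovered.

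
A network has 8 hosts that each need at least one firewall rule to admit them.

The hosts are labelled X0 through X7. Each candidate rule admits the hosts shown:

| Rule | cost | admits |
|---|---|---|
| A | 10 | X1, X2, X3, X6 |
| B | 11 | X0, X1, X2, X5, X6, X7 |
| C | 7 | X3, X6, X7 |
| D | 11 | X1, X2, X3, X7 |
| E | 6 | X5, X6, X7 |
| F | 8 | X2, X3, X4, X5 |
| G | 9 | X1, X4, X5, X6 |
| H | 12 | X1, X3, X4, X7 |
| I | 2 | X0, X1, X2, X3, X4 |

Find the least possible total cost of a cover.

E, I together cover every host (E ∪ I = {X0, X1, X2, X3, X4, X5, X6, X7}); total cost 6 + 2 = 8.
No covering selection has total cost below 8.

8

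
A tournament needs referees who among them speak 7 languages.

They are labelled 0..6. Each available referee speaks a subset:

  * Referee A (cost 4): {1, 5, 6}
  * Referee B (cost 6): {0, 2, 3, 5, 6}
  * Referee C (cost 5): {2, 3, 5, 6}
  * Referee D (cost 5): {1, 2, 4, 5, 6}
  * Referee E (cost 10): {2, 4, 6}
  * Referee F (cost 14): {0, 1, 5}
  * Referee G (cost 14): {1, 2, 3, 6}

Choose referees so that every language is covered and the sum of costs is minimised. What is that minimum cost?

B, D together cover every language (B ∪ D = {0, 1, 2, 3, 4, 5, 6}); total cost 6 + 5 = 11.
No covering selection has total cost below 11.

11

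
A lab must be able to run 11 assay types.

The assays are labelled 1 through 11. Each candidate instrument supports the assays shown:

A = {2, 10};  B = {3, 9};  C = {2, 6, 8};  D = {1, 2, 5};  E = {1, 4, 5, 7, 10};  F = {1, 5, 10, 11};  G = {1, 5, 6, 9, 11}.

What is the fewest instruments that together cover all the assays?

4

B and C and E and G together: B ∪ C ∪ E ∪ G = {1, 2, 3, 4, 5, 6, 7, 8, 9, 10, 11} — every assay is covered.
No 3 of the 7 instruments cover everything (all 35 combinations miss at least one assay), so 4 is optimal.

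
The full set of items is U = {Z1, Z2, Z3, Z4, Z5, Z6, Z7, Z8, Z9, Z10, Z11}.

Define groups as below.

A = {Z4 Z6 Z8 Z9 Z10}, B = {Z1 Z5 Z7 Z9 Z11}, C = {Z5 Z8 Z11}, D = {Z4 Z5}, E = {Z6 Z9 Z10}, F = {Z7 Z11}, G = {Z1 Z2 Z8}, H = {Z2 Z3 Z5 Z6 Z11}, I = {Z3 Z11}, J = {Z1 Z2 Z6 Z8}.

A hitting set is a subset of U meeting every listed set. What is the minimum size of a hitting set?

4

Take T = {Z5, Z8, Z10, Z11}. Each listed group contains at least one of these, so T is a hitting set of size 4.
The groups D, E, F, G are pairwise disjoint, so any hitting set needs a separate item for each — at least 4. Hence 4 is optimal.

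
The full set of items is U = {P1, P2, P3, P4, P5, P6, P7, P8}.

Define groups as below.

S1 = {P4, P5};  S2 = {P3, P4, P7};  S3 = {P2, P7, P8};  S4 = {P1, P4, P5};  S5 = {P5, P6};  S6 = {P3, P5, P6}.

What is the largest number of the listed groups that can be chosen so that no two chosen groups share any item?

S3, S6 are pairwise disjoint (S3={P2,P7,P8}; S6={P3,P5,P6}).
Every remaining group overlaps one of these, and no 3 of the listed groups are pairwise disjoint, so 2 is the maximum.

2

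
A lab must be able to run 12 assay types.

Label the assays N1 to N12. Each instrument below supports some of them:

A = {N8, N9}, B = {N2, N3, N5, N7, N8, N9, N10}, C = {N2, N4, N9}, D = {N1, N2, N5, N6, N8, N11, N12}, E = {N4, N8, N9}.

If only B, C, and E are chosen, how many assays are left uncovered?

4

Union of B, C, E = {N2, N3, N4, N5, N7, N8, N9, N10}.
Not covered: N1, N6, N11, N12 — 4 assays.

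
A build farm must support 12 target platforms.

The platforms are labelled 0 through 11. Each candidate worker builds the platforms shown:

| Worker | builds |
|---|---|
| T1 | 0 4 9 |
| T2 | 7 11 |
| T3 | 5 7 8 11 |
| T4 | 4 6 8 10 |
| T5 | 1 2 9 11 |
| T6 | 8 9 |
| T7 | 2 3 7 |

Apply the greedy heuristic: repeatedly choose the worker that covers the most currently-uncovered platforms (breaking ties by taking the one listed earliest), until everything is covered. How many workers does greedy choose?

5

Greedy: pick T3 (covers 4 new) → pick T1 (covers 3 new) → pick T4 (covers 2 new) → pick T5 (covers 2 new) → pick T7 (covers 1 new). Total picks: 5.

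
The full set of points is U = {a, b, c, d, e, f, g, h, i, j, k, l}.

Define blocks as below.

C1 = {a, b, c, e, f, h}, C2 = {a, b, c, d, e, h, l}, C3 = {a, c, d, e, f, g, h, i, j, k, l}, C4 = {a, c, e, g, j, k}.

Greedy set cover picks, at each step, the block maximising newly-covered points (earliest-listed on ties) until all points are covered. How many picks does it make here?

Greedy: pick C3 (covers 11 new) → pick C1 (covers 1 new). Total picks: 2.

2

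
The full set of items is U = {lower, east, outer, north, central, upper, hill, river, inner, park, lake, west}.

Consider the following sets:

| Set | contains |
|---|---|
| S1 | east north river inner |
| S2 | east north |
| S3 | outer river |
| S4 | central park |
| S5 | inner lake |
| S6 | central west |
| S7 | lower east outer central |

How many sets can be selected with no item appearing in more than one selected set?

S2, S3, S5, S6 are pairwise disjoint (S2={east,north}; S3={outer,river}; S5={inner,lake}; S6={central,west}).
Every remaining set overlaps one of these, and no 5 of the listed sets are pairwise disjoint, so 4 is the maximum.

4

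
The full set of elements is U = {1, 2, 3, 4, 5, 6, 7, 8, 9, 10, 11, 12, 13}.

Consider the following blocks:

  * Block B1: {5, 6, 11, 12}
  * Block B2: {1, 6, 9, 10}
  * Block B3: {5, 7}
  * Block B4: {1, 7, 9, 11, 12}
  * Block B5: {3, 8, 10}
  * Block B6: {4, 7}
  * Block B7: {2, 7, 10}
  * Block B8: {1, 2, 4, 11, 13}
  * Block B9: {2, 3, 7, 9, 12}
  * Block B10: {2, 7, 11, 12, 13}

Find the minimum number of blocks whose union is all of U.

B1, B4, B5, and B8 cover everything between them: the union {1, 2, 3, 4, 5, 6, 7, 8, 9, 10, 11, 12, 13} is all of U.
No 3 of the 10 blocks cover everything (all 120 combinations miss at least one element), so 4 is optimal.

4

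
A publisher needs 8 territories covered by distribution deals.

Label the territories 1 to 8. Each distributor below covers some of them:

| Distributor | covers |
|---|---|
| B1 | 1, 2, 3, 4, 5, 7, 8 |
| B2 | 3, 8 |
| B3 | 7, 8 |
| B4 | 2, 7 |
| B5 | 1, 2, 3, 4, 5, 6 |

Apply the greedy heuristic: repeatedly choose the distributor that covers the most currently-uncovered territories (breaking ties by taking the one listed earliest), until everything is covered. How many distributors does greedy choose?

Greedy: pick B1 (covers 7 new) → pick B5 (covers 1 new). Total picks: 2.

2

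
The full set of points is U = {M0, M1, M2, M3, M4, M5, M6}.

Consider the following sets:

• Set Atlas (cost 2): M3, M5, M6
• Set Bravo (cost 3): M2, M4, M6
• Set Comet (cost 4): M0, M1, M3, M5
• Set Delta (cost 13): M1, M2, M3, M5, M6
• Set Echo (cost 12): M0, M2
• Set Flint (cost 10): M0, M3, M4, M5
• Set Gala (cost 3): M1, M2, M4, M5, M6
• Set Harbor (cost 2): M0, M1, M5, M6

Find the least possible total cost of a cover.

Comet, Gala together cover every point (Comet ∪ Gala = {M0, M1, M2, M3, M4, M5, M6}); total cost 4 + 3 = 7.
No covering selection has total cost below 7.

7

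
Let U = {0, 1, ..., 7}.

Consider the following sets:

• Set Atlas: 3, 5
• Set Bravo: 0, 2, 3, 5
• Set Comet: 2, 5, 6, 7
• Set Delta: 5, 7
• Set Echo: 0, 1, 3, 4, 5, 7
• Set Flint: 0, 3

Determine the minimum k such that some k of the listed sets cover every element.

Take {Comet, Echo}. Their union is {0, 1, 2, 3, 4, 5, 6, 7}, which is all 8 elements.
No single set has all 8 elements (the largest, Echo, has 6), so 2 is optimal.

2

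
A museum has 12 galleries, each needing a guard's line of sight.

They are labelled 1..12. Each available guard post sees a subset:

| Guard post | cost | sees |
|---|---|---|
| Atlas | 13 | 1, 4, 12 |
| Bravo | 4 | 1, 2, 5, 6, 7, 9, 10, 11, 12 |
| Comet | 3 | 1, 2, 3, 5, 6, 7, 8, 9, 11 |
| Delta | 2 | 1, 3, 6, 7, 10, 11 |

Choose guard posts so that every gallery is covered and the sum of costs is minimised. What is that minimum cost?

Atlas, Comet, Delta together cover every gallery (Atlas ∪ Comet ∪ Delta = {1, 2, 3, 4, 5, 6, 7, 8, 9, 10, 11, 12}); total cost 13 + 3 + 2 = 18.
The greedy pick Comet, Bravo, Atlas costs 20; no covering selection beats 18.

18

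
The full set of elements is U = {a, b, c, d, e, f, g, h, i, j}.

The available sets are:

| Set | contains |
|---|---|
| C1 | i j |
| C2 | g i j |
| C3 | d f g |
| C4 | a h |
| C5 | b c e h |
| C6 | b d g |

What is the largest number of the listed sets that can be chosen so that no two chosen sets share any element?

C1, C3, C5 are pairwise disjoint (C1={i,j}; C3={d,f,g}; C5={b,c,e,h}).
Every remaining set overlaps one of these, and no 4 of the listed sets are pairwise disjoint, so 3 is the maximum.

3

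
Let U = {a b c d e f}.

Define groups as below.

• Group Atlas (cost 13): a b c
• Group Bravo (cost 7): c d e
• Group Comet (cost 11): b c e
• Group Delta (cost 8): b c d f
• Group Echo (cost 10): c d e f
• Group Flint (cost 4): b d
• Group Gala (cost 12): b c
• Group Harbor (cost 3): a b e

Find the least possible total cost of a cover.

11

Delta, Harbor together cover every element (Delta ∪ Harbor = {a, b, c, d, e, f}); total cost 8 + 3 = 11.
No covering selection has total cost below 11.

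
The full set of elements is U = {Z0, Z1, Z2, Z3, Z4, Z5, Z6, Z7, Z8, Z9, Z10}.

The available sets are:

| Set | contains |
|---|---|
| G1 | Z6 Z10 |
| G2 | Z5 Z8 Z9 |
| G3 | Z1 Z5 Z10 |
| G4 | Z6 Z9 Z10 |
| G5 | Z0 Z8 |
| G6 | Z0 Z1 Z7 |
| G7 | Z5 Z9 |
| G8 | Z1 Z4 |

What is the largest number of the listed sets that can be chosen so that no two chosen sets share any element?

G1, G5, G7, G8 are pairwise disjoint (G1={Z6,Z10}; G5={Z0,Z8}; G7={Z5,Z9}; G8={Z1,Z4}).
Every remaining set overlaps one of these, and no 5 of the listed sets are pairwise disjoint, so 4 is the maximum.

4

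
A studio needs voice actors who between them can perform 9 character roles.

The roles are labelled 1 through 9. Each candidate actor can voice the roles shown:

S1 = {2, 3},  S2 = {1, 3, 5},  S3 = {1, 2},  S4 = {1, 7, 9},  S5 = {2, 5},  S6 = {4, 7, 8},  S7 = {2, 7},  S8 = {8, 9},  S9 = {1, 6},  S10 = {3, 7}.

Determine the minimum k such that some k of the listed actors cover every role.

5

S1 and S5 and S6 and S8 and S9 together: S1 ∪ S5 ∪ S6 ∪ S8 ∪ S9 = {1, 2, 3, 4, 5, 6, 7, 8, 9} — every role is covered.
No 4 of the 10 actors cover everything (all 210 combinations miss at least one role), so 5 is optimal.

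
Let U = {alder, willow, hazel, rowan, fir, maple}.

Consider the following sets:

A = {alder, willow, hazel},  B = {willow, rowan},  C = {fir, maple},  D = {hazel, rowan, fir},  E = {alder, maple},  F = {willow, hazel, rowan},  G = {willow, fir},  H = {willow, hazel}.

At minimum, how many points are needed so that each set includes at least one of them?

3

The 3 points {willow, fir, maple} hit every set.
No choice of 2 points meets every set, so 3 is the minimum.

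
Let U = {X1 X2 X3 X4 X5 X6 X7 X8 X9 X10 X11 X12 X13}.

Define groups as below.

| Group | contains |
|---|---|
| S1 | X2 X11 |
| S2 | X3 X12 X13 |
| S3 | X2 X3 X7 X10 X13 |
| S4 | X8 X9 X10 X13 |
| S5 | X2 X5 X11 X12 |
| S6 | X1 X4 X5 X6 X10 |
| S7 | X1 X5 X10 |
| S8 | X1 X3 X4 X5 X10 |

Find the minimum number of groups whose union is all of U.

4

Take {S3, S4, S5, S6}. Their union is {X1, X2, X3, X4, X5, X6, X7, X8, X9, X10, X11, X12, X13}, which is all 13 points.
Only S4 contains X8, so S4 is forced; the remaining 9 points need at least 3 more groups (each remaining group adds at most 4) — so at least 4 groups are needed, and 4 is optimal.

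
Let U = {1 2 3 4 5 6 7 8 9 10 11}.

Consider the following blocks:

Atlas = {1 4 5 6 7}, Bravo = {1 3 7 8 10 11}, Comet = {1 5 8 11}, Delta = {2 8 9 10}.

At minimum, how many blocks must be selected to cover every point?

Atlas and Bravo and Delta together: Atlas ∪ Bravo ∪ Delta = {1, 2, 3, 4, 5, 6, 7, 8, 9, 10, 11} — every point is covered.
Only Delta contains 2, so Delta is forced; the remaining 7 points need at least 2 more blocks (each remaining block adds at most 5) — so at least 3 blocks are needed, and 3 is optimal.

3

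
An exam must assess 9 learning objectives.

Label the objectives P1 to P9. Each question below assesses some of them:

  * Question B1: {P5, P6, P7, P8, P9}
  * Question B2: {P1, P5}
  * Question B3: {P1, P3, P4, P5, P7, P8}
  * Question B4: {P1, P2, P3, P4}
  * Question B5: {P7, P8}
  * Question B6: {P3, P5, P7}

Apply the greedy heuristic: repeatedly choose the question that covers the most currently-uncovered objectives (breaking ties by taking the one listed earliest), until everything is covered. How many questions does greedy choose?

3

Greedy: pick B3 (covers 6 new) → pick B1 (covers 2 new) → pick B4 (covers 1 new). Total picks: 3.
(The true minimum cover uses only 2 questions, so greedy is not optimal here.)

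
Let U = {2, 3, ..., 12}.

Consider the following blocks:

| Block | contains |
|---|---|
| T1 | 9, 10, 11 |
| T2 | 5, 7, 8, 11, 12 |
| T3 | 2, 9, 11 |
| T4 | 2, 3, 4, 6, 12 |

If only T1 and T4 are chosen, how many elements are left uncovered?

3

Union of T1, T4 = {2, 3, 4, 6, 9, 10, 11, 12}.
Not covered: 5, 7, 8 — 3 elements.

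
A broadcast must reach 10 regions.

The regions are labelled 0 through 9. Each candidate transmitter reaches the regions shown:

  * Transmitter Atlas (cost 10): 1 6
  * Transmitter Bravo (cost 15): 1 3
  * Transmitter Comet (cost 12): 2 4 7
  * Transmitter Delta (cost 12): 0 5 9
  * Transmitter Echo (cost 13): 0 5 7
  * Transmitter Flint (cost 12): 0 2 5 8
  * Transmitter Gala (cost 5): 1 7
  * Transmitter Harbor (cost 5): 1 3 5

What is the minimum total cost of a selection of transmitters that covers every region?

Atlas, Comet, Delta, Flint, Harbor together cover every region (Atlas ∪ Comet ∪ Delta ∪ Flint ∪ Harbor = {0, 1, 2, 3, 4, 5, 6, 7, 8, 9}); total cost 10 + 12 + 12 + 12 + 5 = 51.
No covering selection has total cost below 51.

51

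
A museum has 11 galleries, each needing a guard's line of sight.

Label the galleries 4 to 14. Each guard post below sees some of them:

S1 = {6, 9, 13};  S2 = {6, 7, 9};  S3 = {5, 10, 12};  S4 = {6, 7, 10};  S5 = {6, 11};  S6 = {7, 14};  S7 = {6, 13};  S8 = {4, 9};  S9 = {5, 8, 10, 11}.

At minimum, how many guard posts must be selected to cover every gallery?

Take {S3, S6, S7, S8, S9}. Their union is {4, 5, 6, 7, 8, 9, 10, 11, 12, 13, 14}, which is all 11 galleries.
No 4 of the 9 guard posts cover everything (all 126 combinations miss at least one gallery), so 5 is optimal.

5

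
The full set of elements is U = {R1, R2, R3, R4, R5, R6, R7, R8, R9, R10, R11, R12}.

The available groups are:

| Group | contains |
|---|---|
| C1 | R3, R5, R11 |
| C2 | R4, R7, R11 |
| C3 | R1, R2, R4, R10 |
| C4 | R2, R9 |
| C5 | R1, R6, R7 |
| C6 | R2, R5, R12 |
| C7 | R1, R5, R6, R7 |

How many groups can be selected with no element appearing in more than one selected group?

3

C1, C4, C5 are pairwise disjoint (C1={R3,R5,R11}; C4={R2,R9}; C5={R1,R6,R7}).
Every remaining group overlaps one of these, and no 4 of the listed groups are pairwise disjoint, so 3 is the maximum.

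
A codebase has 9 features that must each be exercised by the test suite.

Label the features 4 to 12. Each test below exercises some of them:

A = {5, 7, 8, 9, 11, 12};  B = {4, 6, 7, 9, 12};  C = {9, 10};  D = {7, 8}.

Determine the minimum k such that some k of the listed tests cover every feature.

A and B and C together: A ∪ B ∪ C = {4, 5, 6, 7, 8, 9, 10, 11, 12} — every feature is covered.
Only B contains 4, so B is forced; the remaining 4 features need at least 2 more tests (each remaining test adds at most 3) — so at least 3 tests are needed, and 3 is optimal.

3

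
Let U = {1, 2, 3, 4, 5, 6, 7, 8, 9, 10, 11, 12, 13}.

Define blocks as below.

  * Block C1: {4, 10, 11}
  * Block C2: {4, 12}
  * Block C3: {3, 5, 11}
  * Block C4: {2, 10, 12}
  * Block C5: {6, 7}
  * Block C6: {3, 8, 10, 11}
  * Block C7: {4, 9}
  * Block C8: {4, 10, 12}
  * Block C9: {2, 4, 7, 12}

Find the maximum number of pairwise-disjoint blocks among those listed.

4

C3, C4, C5, C7 are pairwise disjoint (C3={3,5,11}; C4={2,10,12}; C5={6,7}; C7={4,9}).
Every remaining block overlaps one of these, and no 5 of the listed blocks are pairwise disjoint, so 4 is the maximum.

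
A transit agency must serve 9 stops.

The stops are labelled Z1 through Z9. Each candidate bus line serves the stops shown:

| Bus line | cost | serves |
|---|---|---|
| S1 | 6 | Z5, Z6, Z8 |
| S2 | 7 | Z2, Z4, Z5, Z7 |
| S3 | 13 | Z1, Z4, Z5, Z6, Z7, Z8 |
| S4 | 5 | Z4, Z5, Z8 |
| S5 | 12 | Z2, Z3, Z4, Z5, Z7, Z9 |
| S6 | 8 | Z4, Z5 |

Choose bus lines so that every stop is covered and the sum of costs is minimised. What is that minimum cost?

25

S3, S5 together cover every stop (S3 ∪ S5 = {Z1, Z2, Z3, Z4, Z5, Z6, Z7, Z8, Z9}); total cost 13 + 12 = 25.
The greedy pick S4, S5, S1, S3 costs 36; no covering selection beats 25.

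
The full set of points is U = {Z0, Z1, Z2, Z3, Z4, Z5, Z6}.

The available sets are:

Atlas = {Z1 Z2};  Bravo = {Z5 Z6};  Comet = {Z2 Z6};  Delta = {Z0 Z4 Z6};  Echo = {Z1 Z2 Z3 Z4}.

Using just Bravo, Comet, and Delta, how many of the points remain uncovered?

Union of Bravo, Comet, Delta = {Z0, Z2, Z4, Z5, Z6}.
Not covered: Z1, Z3 — 2 points.

2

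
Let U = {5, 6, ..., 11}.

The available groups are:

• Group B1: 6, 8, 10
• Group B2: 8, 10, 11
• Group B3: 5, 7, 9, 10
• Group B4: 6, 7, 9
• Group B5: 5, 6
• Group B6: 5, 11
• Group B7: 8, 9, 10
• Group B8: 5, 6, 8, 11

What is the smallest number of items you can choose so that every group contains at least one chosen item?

The 3 items {5, 8, 9} hit every group.
No choice of 2 items meets every group, so 3 is the minimum.

3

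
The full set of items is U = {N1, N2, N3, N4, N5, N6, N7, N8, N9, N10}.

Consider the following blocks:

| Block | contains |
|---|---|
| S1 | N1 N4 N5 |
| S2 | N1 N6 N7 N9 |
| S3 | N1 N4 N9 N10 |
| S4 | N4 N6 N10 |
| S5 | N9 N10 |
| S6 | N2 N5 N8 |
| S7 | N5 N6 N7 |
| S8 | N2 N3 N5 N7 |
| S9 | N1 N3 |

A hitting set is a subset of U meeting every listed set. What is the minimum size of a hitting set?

The 3 items {N1, N5, N10} hit every block.
The blocks S4, S6, S9 are pairwise disjoint, so any hitting set needs a separate item for each — at least 3. Hence 3 is optimal.

3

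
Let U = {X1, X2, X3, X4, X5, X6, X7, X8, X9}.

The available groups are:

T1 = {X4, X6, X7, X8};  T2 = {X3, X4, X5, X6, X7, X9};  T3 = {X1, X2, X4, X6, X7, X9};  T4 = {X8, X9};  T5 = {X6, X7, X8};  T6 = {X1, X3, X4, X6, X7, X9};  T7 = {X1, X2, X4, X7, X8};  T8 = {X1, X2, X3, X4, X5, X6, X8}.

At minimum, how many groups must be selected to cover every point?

2

T6 and T8 cover everything between them: the union {X1, X2, X3, X4, X5, X6, X7, X8, X9} is all of U.
No single group has all 9 points (the largest, T8, has 7), so 2 is optimal.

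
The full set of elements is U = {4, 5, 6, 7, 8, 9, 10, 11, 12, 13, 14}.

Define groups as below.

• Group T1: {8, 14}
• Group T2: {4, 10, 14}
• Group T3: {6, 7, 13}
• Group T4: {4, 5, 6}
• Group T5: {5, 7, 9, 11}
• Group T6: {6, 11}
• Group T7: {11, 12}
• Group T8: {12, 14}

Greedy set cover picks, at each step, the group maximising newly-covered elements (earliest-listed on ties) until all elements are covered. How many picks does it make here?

5

Greedy: pick T5 (covers 4 new) → pick T2 (covers 3 new) → pick T3 (covers 2 new) → pick T1 (covers 1 new) → pick T7 (covers 1 new). Total picks: 5.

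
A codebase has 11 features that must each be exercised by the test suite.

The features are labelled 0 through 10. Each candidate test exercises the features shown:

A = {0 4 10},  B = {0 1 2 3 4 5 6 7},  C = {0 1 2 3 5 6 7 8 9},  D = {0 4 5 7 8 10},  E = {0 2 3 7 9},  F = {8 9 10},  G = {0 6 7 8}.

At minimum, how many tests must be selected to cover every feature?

2

B and F together: B ∪ F = {0, 1, 2, 3, 4, 5, 6, 7, 8, 9, 10} — every feature is covered.
No single test has all 11 features (the largest, C, has 9), so 2 is optimal.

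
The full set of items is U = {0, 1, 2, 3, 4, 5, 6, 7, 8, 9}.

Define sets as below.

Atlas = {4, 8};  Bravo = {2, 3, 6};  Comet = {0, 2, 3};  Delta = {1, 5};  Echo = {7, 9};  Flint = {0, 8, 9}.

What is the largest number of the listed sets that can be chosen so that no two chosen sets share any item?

4

Atlas, Bravo, Delta, Echo are pairwise disjoint (Atlas={4,8}; Bravo={2,3,6}; Delta={1,5}; Echo={7,9}).
Every remaining set overlaps one of these, and no 5 of the listed sets are pairwise disjoint, so 4 is the maximum.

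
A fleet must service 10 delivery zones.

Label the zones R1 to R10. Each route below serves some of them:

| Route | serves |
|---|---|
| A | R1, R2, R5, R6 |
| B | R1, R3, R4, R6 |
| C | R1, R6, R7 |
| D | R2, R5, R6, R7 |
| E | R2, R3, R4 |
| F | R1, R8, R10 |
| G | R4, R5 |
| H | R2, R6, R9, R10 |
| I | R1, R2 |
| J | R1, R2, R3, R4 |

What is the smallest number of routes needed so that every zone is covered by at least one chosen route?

D and E and F and H together: D ∪ E ∪ F ∪ H = {R1, R2, R3, R4, R5, R6, R7, R8, R9, R10} — every zone is covered.
No 3 of the 10 routes cover everything (all 120 combinations miss at least one zone), so 4 is optimal.

4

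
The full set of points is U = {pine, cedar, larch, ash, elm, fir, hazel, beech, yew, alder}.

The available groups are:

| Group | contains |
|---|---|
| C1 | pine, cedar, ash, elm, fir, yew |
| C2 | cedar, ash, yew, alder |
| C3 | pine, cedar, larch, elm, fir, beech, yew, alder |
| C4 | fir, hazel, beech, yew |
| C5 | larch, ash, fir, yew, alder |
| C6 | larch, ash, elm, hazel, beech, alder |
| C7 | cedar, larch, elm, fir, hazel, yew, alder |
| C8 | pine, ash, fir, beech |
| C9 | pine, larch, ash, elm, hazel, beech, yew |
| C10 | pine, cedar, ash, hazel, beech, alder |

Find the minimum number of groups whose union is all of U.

Take {C3, C9}. Their union is {pine, cedar, larch, ash, elm, fir, hazel, beech, yew, alder}, which is all 10 points.
No single group has all 10 points (the largest, C3, has 8), so 2 is optimal.

2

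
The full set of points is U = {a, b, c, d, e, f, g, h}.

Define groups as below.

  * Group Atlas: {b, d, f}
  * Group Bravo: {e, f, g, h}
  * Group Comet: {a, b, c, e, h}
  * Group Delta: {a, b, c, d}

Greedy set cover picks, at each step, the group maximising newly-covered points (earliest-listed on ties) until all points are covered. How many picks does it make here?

Greedy: pick Comet (covers 5 new) → pick Atlas (covers 2 new) → pick Bravo (covers 1 new). Total picks: 3.
(The true minimum cover uses only 2 groups, so greedy is not optimal here.)

3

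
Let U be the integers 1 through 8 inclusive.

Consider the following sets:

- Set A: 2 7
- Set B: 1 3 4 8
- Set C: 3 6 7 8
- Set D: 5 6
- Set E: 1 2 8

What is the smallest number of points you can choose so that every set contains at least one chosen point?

Take H = {6, 7, 8}. Each listed set contains at least one of these, so H is a hitting set of size 3.
The sets A, B, D are pairwise disjoint, so any hitting set needs a separate point for each — at least 3. Hence 3 is optimal.

3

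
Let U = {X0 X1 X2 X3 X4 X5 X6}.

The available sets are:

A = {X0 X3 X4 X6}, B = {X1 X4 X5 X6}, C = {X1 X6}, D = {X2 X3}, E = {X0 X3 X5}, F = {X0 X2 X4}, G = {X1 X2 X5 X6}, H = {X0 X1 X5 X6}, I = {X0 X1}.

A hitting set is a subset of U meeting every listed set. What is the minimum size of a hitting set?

The 3 items {X1, X2, X3} hit every set.
No choice of 2 items meets every set, so 3 is the minimum.

3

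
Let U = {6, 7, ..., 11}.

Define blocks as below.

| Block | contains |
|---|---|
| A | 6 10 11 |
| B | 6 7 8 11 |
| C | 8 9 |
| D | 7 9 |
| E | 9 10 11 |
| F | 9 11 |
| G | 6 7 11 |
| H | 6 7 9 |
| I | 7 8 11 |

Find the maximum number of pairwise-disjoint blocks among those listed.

A, C are pairwise disjoint (A={6,10,11}; C={8,9}).
Every remaining block overlaps one of these, and no 3 of the listed blocks are pairwise disjoint, so 2 is the maximum.

2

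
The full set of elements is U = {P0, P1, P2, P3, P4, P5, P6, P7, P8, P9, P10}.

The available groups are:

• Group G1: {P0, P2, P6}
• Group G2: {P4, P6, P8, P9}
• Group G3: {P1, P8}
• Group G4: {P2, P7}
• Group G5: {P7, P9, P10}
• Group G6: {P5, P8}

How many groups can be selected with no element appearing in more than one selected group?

3

G1, G3, G5 are pairwise disjoint (G1={P0,P2,P6}; G3={P1,P8}; G5={P7,P9,P10}).
Every remaining group overlaps one of these, and no 4 of the listed groups are pairwise disjoint, so 3 is the maximum.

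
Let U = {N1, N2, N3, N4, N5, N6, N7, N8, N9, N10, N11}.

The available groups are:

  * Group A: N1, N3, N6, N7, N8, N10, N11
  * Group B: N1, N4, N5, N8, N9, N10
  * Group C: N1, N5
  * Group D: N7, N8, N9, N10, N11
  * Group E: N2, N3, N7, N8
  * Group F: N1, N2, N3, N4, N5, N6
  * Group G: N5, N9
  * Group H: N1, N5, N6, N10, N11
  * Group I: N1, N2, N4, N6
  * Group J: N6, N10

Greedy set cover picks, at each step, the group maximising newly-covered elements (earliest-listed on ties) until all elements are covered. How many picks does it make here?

3

Greedy: pick A (covers 7 new) → pick B (covers 3 new) → pick E (covers 1 new). Total picks: 3.
(The true minimum cover uses only 2 groups, so greedy is not optimal here.)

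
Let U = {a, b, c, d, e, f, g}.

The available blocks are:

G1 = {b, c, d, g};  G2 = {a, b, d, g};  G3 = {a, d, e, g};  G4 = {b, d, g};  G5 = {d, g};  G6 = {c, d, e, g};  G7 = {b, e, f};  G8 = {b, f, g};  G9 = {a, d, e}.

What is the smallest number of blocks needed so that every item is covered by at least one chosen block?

G1 and G7 and G9 together: G1 ∪ G7 ∪ G9 = {a, b, c, d, e, f, g} — every item is covered.
No 2 of the 9 blocks cover everything (all 36 combinations miss at least one item), so 3 is optimal.

3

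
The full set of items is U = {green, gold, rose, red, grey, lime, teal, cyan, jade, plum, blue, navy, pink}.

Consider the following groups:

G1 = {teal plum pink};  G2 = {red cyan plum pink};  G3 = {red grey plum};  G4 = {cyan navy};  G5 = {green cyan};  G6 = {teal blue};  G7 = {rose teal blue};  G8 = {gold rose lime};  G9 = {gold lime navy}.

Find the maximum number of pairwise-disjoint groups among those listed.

G3, G5, G6, G8 are pairwise disjoint (G3={red,grey,plum}; G5={green,cyan}; G6={teal,blue}; G8={gold,rose,lime}).
Every remaining group overlaps one of these, and no 5 of the listed groups are pairwise disjoint, so 4 is the maximum.

4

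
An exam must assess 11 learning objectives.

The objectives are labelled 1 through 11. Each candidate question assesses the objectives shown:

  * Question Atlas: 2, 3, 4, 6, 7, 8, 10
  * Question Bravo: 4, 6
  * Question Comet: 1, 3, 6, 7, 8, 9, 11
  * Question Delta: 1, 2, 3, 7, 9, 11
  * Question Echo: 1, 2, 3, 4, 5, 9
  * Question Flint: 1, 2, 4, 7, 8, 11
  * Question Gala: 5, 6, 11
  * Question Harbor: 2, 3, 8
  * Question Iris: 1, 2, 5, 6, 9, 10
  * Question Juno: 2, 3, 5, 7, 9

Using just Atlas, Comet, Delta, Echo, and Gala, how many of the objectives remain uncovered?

0

Union of Atlas, Comet, Delta, Echo, Gala = {1, 2, 3, 4, 5, 6, 7, 8, 9, 10, 11} — that's every objective, so 0 are uncovered.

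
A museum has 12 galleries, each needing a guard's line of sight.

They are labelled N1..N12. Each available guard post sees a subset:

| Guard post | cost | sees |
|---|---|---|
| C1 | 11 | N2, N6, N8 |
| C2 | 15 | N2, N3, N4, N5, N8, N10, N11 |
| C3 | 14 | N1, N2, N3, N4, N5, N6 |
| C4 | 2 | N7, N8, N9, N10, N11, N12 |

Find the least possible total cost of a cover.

C3, C4 together cover every gallery (C3 ∪ C4 = {N1, N2, N3, N4, N5, N6, N7, N8, N9, N10, N11, N12}); total cost 14 + 2 = 16.
No covering selection has total cost below 16.

16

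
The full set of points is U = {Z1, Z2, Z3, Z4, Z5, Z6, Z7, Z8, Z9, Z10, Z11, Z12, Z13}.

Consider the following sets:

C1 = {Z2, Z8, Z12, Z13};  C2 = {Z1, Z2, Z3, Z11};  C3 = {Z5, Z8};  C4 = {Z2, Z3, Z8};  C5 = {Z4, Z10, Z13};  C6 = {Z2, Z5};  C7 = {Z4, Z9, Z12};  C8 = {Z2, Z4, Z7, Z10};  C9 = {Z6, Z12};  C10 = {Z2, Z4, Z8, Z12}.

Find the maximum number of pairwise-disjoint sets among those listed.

C2, C3, C5, C9 are pairwise disjoint (C2={Z1,Z2,Z3,Z11}; C3={Z5,Z8}; C5={Z4,Z10,Z13}; C9={Z6,Z12}).
Every remaining set overlaps one of these, and no 5 of the listed sets are pairwise disjoint, so 4 is the maximum.

4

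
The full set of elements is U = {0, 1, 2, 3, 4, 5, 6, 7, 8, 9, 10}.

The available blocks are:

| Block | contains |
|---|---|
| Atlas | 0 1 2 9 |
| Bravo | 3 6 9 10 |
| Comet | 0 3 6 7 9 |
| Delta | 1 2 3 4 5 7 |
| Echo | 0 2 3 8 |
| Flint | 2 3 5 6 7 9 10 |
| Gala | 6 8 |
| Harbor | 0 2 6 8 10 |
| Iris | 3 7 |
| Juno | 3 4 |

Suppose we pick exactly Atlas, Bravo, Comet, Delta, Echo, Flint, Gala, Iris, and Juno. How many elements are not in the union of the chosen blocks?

0

Union of Atlas, Bravo, Comet, Delta, Echo, Flint, Gala, Iris, Juno = {0, 1, 2, 3, 4, 5, 6, 7, 8, 9, 10} — that's every element, so 0 are uncovered.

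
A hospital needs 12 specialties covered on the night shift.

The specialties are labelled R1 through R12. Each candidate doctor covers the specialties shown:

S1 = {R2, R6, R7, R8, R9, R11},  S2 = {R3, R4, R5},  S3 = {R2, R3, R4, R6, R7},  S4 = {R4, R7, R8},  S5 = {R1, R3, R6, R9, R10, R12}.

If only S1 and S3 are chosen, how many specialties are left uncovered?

Union of S1, S3 = {R2, R3, R4, R6, R7, R8, R9, R11}.
Not covered: R1, R5, R10, R12 — 4 specialties.

4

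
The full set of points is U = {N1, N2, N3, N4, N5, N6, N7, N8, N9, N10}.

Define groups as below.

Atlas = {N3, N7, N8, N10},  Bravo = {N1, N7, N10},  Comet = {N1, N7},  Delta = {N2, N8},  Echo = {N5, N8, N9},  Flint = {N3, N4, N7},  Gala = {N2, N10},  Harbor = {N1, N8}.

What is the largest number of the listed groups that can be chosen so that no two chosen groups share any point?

Comet, Echo, Gala are pairwise disjoint (Comet={N1,N7}; Echo={N5,N8,N9}; Gala={N2,N10}).
Every remaining group overlaps one of these, and no 4 of the listed groups are pairwise disjoint, so 3 is the maximum.

3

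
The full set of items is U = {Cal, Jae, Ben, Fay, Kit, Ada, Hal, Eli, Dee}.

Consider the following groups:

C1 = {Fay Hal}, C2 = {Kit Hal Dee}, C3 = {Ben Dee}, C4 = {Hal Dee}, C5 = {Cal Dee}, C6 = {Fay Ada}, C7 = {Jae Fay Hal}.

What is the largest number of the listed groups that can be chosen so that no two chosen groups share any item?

2

C5, C7 are pairwise disjoint (C5={Cal,Dee}; C7={Jae,Fay,Hal}).
Every remaining group overlaps one of these, and no 3 of the listed groups are pairwise disjoint, so 2 is the maximum.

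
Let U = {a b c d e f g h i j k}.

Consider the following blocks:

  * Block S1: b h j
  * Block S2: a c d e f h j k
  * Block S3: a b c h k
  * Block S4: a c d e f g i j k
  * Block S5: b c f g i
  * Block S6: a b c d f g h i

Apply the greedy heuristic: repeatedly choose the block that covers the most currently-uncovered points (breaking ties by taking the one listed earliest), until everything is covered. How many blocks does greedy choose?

Greedy: pick S4 (covers 9 new) → pick S1 (covers 2 new). Total picks: 2.

2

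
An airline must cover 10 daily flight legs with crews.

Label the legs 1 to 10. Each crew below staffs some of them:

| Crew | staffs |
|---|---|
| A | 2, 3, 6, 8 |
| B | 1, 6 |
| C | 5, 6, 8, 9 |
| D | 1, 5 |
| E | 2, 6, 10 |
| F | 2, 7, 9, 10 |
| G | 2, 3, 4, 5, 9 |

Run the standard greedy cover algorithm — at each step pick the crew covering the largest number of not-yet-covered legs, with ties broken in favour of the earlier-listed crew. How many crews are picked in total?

Greedy: pick G (covers 5 new) → pick A (covers 2 new) → pick F (covers 2 new) → pick B (covers 1 new). Total picks: 4.

4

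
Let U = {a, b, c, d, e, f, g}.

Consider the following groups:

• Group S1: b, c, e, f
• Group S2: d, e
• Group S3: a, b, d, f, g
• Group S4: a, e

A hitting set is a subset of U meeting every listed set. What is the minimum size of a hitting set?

2

The 2 items {d, e} hit every group.
No single item lies in every group, so at least 2 are needed and 2 is optimal.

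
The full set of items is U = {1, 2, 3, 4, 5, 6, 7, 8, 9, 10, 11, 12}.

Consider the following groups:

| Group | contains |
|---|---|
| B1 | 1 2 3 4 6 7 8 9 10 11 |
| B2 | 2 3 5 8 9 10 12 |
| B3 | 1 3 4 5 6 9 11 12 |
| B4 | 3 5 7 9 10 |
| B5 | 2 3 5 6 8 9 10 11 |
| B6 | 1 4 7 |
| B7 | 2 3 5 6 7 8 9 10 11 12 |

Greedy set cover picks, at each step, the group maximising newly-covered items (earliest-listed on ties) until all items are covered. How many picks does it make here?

2

Greedy: pick B1 (covers 10 new) → pick B2 (covers 2 new). Total picks: 2.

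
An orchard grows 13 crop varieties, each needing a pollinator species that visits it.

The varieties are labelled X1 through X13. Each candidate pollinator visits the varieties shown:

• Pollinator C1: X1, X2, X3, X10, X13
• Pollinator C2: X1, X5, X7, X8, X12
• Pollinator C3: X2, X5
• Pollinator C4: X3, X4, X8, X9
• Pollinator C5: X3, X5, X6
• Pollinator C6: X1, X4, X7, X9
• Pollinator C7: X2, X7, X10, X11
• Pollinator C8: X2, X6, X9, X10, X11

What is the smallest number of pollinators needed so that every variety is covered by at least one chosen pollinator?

4

Take {C1, C2, C6, C8}. Their union is {X1, X2, X3, X4, X5, X6, X7, X8, X9, X10, X11, X12, X13}, which is all 13 varieties.
No 3 of the 8 pollinators cover everything (all 56 combinations miss at least one variety), so 4 is optimal.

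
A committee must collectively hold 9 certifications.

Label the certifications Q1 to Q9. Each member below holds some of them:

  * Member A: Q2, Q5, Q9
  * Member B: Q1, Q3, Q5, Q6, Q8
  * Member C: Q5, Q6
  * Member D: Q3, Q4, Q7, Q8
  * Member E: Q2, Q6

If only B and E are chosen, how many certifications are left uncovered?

Union of B, E = {Q1, Q2, Q3, Q5, Q6, Q8}.
Not covered: Q4, Q7, Q9 — 3 certifications.

3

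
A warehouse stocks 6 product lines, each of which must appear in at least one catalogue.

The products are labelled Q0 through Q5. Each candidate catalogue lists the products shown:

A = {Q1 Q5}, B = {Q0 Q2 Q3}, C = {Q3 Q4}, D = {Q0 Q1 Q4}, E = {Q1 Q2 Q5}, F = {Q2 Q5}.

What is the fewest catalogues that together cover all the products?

3

Take {B, C, E}. Their union is {Q0, Q1, Q2, Q3, Q4, Q5}, which is all 6 products.
No 2 of the 6 catalogues cover everything (all 15 combinations miss at least one product), so 3 is optimal.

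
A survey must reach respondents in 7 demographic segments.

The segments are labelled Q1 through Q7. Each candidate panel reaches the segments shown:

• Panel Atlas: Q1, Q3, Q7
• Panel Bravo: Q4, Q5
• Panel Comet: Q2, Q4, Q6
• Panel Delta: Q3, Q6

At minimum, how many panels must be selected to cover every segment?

Atlas and Bravo and Comet together: Atlas ∪ Bravo ∪ Comet = {Q1, Q2, Q3, Q4, Q5, Q6, Q7} — every segment is covered.
Each panel has at most 3 segments, and 2·3 = 6 < 7 — so at least 3 panels are needed, and 3 is optimal.

3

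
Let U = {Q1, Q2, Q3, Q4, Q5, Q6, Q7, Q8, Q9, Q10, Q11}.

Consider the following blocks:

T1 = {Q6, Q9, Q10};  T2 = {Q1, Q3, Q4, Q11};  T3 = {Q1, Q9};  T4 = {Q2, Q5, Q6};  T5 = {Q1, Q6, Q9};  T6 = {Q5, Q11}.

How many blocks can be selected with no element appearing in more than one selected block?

2

T3, T4 are pairwise disjoint (T3={Q1,Q9}; T4={Q2,Q5,Q6}).
Every remaining block overlaps one of these, and no 3 of the listed blocks are pairwise disjoint, so 2 is the maximum.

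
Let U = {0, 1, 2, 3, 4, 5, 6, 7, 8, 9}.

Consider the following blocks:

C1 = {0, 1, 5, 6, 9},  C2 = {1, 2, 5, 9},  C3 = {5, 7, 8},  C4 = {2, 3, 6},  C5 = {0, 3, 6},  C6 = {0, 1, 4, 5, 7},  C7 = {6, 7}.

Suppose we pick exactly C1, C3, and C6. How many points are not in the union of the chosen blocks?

2

Union of C1, C3, C6 = {0, 1, 4, 5, 6, 7, 8, 9}.
Not covered: 2, 3 — 2 points.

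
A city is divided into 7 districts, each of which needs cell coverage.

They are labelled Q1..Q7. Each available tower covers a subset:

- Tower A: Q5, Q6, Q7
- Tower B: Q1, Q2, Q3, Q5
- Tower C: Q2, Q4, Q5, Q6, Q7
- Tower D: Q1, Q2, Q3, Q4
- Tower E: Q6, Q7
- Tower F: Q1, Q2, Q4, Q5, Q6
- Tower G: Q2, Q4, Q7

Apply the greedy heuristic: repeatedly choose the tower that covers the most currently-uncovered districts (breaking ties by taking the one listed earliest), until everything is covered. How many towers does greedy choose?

Greedy: pick C (covers 5 new) → pick B (covers 2 new). Total picks: 2.

2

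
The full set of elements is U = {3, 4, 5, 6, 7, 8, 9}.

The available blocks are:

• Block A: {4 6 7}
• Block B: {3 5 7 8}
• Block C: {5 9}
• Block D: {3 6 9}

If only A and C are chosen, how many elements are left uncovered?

Union of A, C = {4, 5, 6, 7, 9}.
Not covered: 3, 8 — 2 elements.

2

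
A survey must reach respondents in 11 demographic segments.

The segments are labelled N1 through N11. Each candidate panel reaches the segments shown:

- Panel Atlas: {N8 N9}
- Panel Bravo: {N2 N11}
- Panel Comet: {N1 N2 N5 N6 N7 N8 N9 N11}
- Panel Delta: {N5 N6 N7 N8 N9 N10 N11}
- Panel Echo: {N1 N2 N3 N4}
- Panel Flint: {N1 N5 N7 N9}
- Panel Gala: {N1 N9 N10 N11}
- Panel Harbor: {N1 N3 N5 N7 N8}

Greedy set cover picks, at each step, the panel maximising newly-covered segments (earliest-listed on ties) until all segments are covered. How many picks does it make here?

Greedy: pick Comet (covers 8 new) → pick Echo (covers 2 new) → pick Delta (covers 1 new). Total picks: 3.
(The true minimum cover uses only 2 panels, so greedy is not optimal here.)

3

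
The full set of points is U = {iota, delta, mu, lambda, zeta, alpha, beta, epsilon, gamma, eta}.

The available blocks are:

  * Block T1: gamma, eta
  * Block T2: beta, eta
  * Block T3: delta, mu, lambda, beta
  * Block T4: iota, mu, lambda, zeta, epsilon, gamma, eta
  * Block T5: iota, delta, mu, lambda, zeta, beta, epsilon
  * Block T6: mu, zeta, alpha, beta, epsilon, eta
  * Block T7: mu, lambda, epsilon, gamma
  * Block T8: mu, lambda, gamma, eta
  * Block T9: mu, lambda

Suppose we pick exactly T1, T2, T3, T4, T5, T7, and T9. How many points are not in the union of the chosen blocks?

Union of T1, T2, T3, T4, T5, T7, T9 = {iota, delta, mu, lambda, zeta, beta, epsilon, gamma, eta}.
Not covered: alpha — 1 point.

1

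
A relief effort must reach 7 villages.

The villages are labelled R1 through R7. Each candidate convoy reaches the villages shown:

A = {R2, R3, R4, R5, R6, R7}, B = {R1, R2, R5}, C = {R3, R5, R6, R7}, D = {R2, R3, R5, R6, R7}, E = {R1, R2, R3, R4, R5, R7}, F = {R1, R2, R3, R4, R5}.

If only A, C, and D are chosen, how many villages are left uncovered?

Union of A, C, D = {R2, R3, R4, R5, R6, R7}.
Not covered: R1 — 1 village.

1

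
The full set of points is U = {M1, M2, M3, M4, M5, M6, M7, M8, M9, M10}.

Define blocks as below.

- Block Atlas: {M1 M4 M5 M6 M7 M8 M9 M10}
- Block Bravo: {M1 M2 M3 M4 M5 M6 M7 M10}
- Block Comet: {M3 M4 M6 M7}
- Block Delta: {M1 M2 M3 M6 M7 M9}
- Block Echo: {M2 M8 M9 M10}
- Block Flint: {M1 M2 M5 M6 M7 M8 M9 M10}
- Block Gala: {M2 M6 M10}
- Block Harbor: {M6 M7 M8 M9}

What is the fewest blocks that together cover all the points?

2

Bravo and Flint cover everything between them: the union {M1, M2, M3, M4, M5, M6, M7, M8, M9, M10} is all of U.
No single block has all 10 points (the largest, Atlas, has 8), so 2 is optimal.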